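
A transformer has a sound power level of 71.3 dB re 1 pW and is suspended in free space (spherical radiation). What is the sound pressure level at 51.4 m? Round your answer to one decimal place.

L_p = L_w − 10·log₁₀(4π·r²) with r = 51.4 m.
4π·r² = 3.32e+04 m², 10·log₁₀ of that is 45.211 dB.
L_p = 71.3 − 45.211 = 26.09 dB.

26.1 dB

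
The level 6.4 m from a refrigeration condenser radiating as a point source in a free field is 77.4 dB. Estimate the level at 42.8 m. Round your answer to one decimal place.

For a point source, L₂ = L₁ − 20·log₁₀(r₂/r₁).
L₂ = 77.4 − 20·log₁₀(42.8/6.4) = 77.4 − 16.505 = 60.89 dB.

60.9 dB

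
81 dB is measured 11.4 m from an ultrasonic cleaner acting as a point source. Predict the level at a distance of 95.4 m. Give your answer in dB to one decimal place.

Point-source attenuation: ΔL = 20·log₁₀(r₂/r₁) = 20·log₁₀(95.4/11.4) = 18.453 dB.
L₂ = 81 − 20·log₁₀(95.4/11.4) = 81 − 18.453 = 62.55 dB.

62.5 dB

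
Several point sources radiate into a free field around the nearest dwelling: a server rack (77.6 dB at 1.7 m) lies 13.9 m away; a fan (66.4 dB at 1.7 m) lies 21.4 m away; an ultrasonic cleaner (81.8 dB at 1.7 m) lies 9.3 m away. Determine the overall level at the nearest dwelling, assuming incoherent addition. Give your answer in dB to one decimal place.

Propagate each source to the receiver with L = L_ref − 20·log₁₀(r/r_ref), then add intensities.
server rack: 77.6 − 20·log₁₀(13.9/1.7) = 77.6 − 18.25 = 59.35 dB.
fan: 66.4 − 20·log₁₀(21.4/1.7) = 66.4 − 22.00 = 44.40 dB.
ultrasonic cleaner: 81.8 − 20·log₁₀(9.3/1.7) = 81.8 − 14.76 = 67.04 dB.
Σ 10^(L/10) = 5.946e+06 → L_total = 10·log₁₀(5.946e+06) = 67.74 dB.

67.7 dB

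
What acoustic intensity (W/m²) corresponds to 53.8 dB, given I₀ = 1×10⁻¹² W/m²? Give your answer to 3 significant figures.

2.40e-07 W/m²

I/I₀ = 10^(53.8/10) = 2.399e+05, so I = 2.399e+05 × 10⁻¹² W/m².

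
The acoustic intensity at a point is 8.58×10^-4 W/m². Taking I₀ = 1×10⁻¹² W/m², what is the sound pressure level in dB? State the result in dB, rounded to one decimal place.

89.3 dB

I/I₀ = 8.58×10^-4/10⁻¹² = 8.58×10^8, and L = 10·log₁₀(I/I₀).
L = 10·(0.9335 + 8) = 89.33 dB.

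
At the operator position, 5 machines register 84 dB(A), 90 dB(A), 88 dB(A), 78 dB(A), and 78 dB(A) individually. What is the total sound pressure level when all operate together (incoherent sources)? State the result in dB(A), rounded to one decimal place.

93.0 dB(A)

For uncorrelated sources the intensities add, so convert each level to linear form, sum, and take 10·log₁₀ of the total.
Σ 10^(L/10) = 10^(84/10) + 10^(90/10) + 10^(88/10) + 10^(78/10) + 10^(78/10) = 2.008e+09.
L_total = 10·log₁₀(2.008e+09) = 93.03 dB(A).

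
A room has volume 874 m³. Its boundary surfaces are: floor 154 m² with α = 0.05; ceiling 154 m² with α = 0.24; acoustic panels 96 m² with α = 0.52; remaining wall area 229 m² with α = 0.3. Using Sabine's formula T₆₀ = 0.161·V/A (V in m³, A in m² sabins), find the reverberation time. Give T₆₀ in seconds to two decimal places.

0.86 s

Summing Sᵢαᵢ: 154·0.05 + 154·0.24 + 96·0.52 + 229·0.3 = 163.28 m².
T₆₀ = 0.161·V/A = 0.161·874/163.28 = 0.862 s.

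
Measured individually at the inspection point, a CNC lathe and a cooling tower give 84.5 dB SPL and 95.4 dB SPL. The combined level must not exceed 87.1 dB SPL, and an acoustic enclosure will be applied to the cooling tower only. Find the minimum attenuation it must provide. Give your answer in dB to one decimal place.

11.8 dB

The untreated sources together contribute 10^(84.5/10) = 2.818e+08, i.e. 84.50 dB SPL.
To meet 87.1 dB SPL overall, the treated cooling tower may contribute at most 10^(87.1/10) − 2.818e+08 = 2.310e+08, i.e. 83.64 dB SPL.
So the cooling tower must be reduced from 95.4 to 83.64 dB SPL: IL = 11.76 dB.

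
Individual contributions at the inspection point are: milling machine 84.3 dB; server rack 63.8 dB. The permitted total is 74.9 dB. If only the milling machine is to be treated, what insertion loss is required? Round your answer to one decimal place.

9.8 dB

The untreated sources together contribute 10^(63.8/10) = 2.399e+06, i.e. 63.80 dB.
To meet 74.9 dB overall, the treated milling machine may contribute at most 10^(74.9/10) − 2.399e+06 = 2.850e+07, i.e. 74.55 dB.
So the milling machine must be reduced from 84.3 to 74.55 dB: IL = 9.75 dB.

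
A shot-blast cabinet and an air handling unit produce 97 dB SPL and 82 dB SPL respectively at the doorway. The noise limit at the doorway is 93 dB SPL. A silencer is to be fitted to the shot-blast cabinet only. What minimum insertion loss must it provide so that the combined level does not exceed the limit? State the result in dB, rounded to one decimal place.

Everything except the shot-blast cabinet sums to 10^(82/10) = 1.585e+08 in linear terms, 82.00 dB SPL.
The limit corresponds to 10^(93/10) = 1.995e+09; subtracting the fixed part leaves 1.837e+09 for the shot-blast cabinet, i.e. 92.64 dB SPL.
So the shot-blast cabinet must be reduced from 97 to 92.64 dB SPL: IL = 4.36 dB.

4.4 dB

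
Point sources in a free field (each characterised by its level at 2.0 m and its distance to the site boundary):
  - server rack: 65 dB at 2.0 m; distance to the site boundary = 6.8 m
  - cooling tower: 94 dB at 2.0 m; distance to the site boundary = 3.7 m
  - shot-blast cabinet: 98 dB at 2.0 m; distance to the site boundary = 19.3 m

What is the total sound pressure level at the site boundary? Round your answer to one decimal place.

89.0 dB

Propagate each source to the receiver with L = L_ref − 20·log₁₀(r/r_ref), then add intensities.
server rack: 65 − 20·log₁₀(6.8/2.0) = 65 − 10.63 = 54.37 dB.
cooling tower: 94 − 20·log₁₀(3.7/2.0) = 94 − 5.34 = 88.66 dB.
shot-blast cabinet: 98 − 20·log₁₀(19.3/2.0) = 98 − 19.69 = 78.31 dB.
Σ 10^(L/10) = 8.020e+08 → L_total = 10·log₁₀(8.020e+08) = 89.04 dB.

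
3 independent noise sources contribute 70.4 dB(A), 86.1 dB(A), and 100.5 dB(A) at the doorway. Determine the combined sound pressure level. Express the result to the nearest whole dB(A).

101 dB(A)

Incoherent sources combine by intensity addition: L_total = 10·log₁₀(Σ 10^(L_i/10)).
Σ 10^(L/10) = 10^(70.4/10) + 10^(86.1/10) + 10^(100.5/10) = 1.164e+10.
L_total = 10·log₁₀(1.164e+10) = 100.66 dB(A).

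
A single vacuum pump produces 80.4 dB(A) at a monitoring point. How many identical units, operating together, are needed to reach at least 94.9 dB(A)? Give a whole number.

29

Need L₁ + 10·log₁₀ N ≥ 94.9, i.e. log₁₀ N ≥ 1.45.
N ≥ 10^(14.5/10) = 28.184, so N = 29.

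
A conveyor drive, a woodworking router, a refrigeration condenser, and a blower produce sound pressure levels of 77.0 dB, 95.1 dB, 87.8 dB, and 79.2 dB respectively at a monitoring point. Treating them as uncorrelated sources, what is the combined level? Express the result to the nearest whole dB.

Incoherent sources combine by intensity addition: L_total = 10·log₁₀(Σ 10^(L_i/10)).
Σ 10^(L/10) = 10^(77.0/10) + 10^(95.1/10) + 10^(87.8/10) + 10^(79.2/10) = 3.972e+09.
L_total = 10·log₁₀(3.972e+09) = 95.99 dB.

96 dB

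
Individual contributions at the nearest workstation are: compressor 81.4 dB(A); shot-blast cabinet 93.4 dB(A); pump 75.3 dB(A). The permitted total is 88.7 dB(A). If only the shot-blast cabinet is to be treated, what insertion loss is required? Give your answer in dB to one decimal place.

5.8 dB

Fixed contribution from the other sources: Σ 10^(L/10) = 10^(81.4/10) + 10^(75.3/10) = 1.719e+08 (82.35 dB(A)).
The limit corresponds to 10^(88.7/10) = 7.413e+08; subtracting the fixed part leaves 5.694e+08 for the shot-blast cabinet, i.e. 87.55 dB(A).
Required insertion loss = 93.4 − 87.55 = 5.85 dB.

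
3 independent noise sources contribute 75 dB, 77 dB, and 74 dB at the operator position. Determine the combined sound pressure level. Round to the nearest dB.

Incoherent sources combine by intensity addition: L_total = 10·log₁₀(Σ 10^(L_i/10)).
Σ 10^(L/10) = 10^(75/10) + 10^(77/10) + 10^(74/10) = 1.069e+08.
L_total = 10·log₁₀(1.069e+08) = 80.29 dB.

80 dB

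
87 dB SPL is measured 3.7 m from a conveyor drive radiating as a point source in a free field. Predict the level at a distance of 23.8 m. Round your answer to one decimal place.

70.8 dB SPL

Point-source attenuation: ΔL = 20·log₁₀(r₂/r₁) = 20·log₁₀(23.8/3.7) = 16.168 dB.
L₂ = 87 − 20·log₁₀(23.8/3.7) = 87 − 16.168 = 70.83 dB SPL.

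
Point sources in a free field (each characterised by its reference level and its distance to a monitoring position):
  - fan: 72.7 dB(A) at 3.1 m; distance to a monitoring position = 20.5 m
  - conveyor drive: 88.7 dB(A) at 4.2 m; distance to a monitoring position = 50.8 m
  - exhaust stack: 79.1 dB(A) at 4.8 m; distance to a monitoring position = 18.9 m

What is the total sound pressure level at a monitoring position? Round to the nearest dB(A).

Propagate each source to the receiver with L = L_ref − 20·log₁₀(r/r_ref), then add intensities.
fan: 72.7 − 20·log₁₀(20.5/3.1) = 72.7 − 16.41 = 56.29 dB(A).
conveyor drive: 88.7 − 20·log₁₀(50.8/4.2) = 88.7 − 21.65 = 67.05 dB(A).
exhaust stack: 79.1 − 20·log₁₀(18.9/4.8) = 79.1 − 11.90 = 67.20 dB(A).
Σ 10^(L/10) = 1.074e+07 → L_total = 10·log₁₀(1.074e+07) = 70.31 dB(A).

70 dB(A)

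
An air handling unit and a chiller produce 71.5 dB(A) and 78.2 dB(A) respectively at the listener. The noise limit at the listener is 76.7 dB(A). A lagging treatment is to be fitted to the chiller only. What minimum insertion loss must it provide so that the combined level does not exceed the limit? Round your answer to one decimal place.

Fixed contribution from the other source: Σ 10^(L/10) = 10^(71.5/10) = 1.413e+07 (71.50 dB(A)).
To meet 76.7 dB(A) overall, the treated chiller may contribute at most 10^(76.7/10) − 1.413e+07 = 3.265e+07, i.e. 75.14 dB(A).
Required insertion loss = 78.2 − 75.14 = 3.06 dB.

3.1 dB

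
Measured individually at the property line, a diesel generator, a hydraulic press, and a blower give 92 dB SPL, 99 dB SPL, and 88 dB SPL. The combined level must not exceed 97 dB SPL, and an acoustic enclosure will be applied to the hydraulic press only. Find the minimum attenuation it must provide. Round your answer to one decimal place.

Everything except the hydraulic press sums to 10^(92/10) + 10^(88/10) = 2.216e+09 in linear terms, 93.46 dB SPL.
To meet 97 dB SPL overall, the treated hydraulic press may contribute at most 10^(97/10) − 2.216e+09 = 2.796e+09, i.e. 94.47 dB SPL.
Required insertion loss = 99 − 94.47 = 4.53 dB.

4.5 dB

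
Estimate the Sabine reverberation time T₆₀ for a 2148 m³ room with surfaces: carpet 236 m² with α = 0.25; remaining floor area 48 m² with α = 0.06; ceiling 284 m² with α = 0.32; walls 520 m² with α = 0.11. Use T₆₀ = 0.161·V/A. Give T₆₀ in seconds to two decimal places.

A = Σ Sᵢαᵢ = 236·0.25 + 48·0.06 + 284·0.32 + 520·0.11 = 209.96 m².
T₆₀ = 0.161·V/A = 0.161·2148/209.96 = 1.647 s.

1.65 s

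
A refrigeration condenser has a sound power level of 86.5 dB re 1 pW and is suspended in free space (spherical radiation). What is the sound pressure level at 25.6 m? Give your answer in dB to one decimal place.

47.3 dB

L_p = L_w − 10·log₁₀(4π·r²) with r = 25.6 m.
4π·r² = 8235 m², 10·log₁₀ of that is 39.157 dB.
L_p = 86.5 − 39.157 = 47.34 dB.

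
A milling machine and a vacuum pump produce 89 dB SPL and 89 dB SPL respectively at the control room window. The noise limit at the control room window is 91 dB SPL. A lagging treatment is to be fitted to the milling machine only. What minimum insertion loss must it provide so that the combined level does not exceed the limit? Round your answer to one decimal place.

2.3 dB

Everything except the milling machine sums to 10^(89/10) = 7.943e+08 in linear terms, 89.00 dB SPL.
The limit corresponds to 10^(91/10) = 1.259e+09; subtracting the fixed part leaves 4.646e+08 for the milling machine, i.e. 86.67 dB SPL.
So the milling machine must be reduced from 89 to 86.67 dB SPL: IL = 2.33 dB.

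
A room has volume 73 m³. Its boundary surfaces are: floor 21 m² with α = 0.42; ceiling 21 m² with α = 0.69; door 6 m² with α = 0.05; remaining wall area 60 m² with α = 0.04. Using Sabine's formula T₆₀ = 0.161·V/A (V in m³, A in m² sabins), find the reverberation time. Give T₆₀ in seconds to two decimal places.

Total absorption A = 21·0.42 + 21·0.69 + 6·0.05 + 60·0.04 = 26.01 m² sabins.
T₆₀ = 0.161 × 73 / 26.01 = 0.452 s.

0.45 s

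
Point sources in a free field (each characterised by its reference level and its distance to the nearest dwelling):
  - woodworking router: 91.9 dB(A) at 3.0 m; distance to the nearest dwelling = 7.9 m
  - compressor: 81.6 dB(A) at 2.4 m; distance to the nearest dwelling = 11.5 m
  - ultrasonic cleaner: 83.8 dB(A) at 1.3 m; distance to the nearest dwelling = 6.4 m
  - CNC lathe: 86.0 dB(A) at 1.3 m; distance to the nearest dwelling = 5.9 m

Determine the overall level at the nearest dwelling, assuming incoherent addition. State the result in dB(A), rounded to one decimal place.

84.1 dB(A)

First find each source's level at the receiver (point-source: −20·log₁₀(r/r_ref)), then combine on an intensity basis.
woodworking router: 91.9 − 20·log₁₀(7.9/3.0) = 91.9 − 8.41 = 83.49 dB(A).
compressor: 81.6 − 20·log₁₀(11.5/2.4) = 81.6 − 13.61 = 67.99 dB(A).
ultrasonic cleaner: 83.8 − 20·log₁₀(6.4/1.3) = 83.8 − 13.84 = 69.96 dB(A).
CNC lathe: 86.0 − 20·log₁₀(5.9/1.3) = 86.0 − 13.14 = 72.86 dB(A).
Σ 10^(L/10) = 2.589e+08 → L_total = 10·log₁₀(2.589e+08) = 84.13 dB(A).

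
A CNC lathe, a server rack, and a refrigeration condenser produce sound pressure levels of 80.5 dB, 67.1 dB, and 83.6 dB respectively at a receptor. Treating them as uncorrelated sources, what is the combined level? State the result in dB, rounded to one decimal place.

Incoherent sources combine by intensity addition: L_total = 10·log₁₀(Σ 10^(L_i/10)).
Σ 10^(L/10) = 10^(80.5/10) + 10^(67.1/10) + 10^(83.6/10) = 3.464e+08.
L_total = 10·log₁₀(3.464e+08) = 85.40 dB.

85.4 dB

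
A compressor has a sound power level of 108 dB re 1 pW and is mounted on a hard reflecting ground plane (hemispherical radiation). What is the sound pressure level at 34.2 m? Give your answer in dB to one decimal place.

L_p = L_w − 10·log₁₀(2π·r²) with r = 34.2 m.
2π·r² = 7349 m², 10·log₁₀ of that is 38.662 dB.
L_p = 108 − 38.662 = 69.34 dB.

69.3 dB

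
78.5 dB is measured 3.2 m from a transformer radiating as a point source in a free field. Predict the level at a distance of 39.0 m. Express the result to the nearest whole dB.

57 dB

Point-source attenuation: ΔL = 20·log₁₀(r₂/r₁) = 20·log₁₀(39.0/3.2) = 21.718 dB.
L₂ = 78.5 − 20·log₁₀(39.0/3.2) = 78.5 − 21.718 = 56.78 dB.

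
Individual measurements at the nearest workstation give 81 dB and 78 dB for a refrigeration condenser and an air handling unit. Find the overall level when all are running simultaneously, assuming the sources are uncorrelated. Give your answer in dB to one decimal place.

82.8 dB

Incoherent sources combine by intensity addition: L_total = 10·log₁₀(Σ 10^(L_i/10)).
Σ 10^(L/10) = 10^(81/10) + 10^(78/10) = 1.890e+08.
L_total = 10·log₁₀(1.890e+08) = 82.76 dB.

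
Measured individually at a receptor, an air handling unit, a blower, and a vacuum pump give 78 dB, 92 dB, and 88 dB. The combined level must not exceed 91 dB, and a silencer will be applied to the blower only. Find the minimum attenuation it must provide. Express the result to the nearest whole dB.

4 dB

The untreated sources together contribute 10^(78/10) + 10^(88/10) = 6.941e+08, i.e. 88.41 dB.
To meet 91 dB overall, the treated blower may contribute at most 10^(91/10) − 6.941e+08 = 5.649e+08, i.e. 87.52 dB.
So the blower must be reduced from 92 to 87.52 dB: IL = 4.48 dB.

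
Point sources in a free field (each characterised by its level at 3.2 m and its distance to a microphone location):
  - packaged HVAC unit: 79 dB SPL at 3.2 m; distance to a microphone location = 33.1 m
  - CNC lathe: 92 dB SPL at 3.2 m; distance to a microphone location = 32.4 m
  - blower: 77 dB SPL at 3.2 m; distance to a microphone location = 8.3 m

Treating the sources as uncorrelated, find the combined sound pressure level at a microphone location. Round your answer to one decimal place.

First find each source's level at the receiver (point-source: −20·log₁₀(r/r_ref)), then combine on an intensity basis.
packaged HVAC unit: 79 − 20·log₁₀(33.1/3.2) = 79 − 20.29 = 58.71 dB SPL.
CNC lathe: 92 − 20·log₁₀(32.4/3.2) = 92 − 20.11 = 71.89 dB SPL.
blower: 77 − 20·log₁₀(8.3/3.2) = 77 − 8.28 = 68.72 dB SPL.
Σ 10^(L/10) = 2.365e+07 → L_total = 10·log₁₀(2.365e+07) = 73.74 dB SPL.

73.7 dB SPL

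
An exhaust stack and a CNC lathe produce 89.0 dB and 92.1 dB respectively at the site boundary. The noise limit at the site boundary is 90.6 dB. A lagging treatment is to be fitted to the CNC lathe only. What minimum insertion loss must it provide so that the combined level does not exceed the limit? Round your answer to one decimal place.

6.6 dB

The untreated sources together contribute 10^(89.0/10) = 7.943e+08, i.e. 89.00 dB.
The limit corresponds to 10^(90.6/10) = 1.148e+09; subtracting the fixed part leaves 3.538e+08 for the CNC lathe, i.e. 85.49 dB.
So the CNC lathe must be reduced from 92.1 to 85.49 dB: IL = 6.61 dB.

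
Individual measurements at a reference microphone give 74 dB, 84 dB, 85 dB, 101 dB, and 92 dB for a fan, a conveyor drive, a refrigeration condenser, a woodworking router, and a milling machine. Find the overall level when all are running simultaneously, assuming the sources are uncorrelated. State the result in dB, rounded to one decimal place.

101.7 dB

For uncorrelated sources the intensities add, so convert each level to linear form, sum, and take 10·log₁₀ of the total.
Σ 10^(L/10) = 10^(74/10) + 10^(84/10) + 10^(85/10) + 10^(101/10) + 10^(92/10) = 1.477e+10.
L_total = 10·log₁₀(1.477e+10) = 101.69 dB.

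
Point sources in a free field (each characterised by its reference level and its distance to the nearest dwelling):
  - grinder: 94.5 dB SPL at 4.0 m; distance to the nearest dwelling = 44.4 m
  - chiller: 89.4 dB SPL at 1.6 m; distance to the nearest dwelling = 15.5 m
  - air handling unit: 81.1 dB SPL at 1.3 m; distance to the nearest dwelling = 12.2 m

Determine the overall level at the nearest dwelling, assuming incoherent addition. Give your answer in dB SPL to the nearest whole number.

75 dB SPL

Apply inverse-square spreading to bring every level to the receiver, then sum 10^(L/10).
grinder: 94.5 − 20·log₁₀(44.4/4.0) = 94.5 − 20.91 = 73.59 dB SPL.
chiller: 89.4 − 20·log₁₀(15.5/1.6) = 89.4 − 19.72 = 69.68 dB SPL.
air handling unit: 81.1 − 20·log₁₀(12.2/1.3) = 81.1 − 19.45 = 61.65 dB SPL.
Σ 10^(L/10) = 3.362e+07 → L_total = 10·log₁₀(3.362e+07) = 75.27 dB SPL.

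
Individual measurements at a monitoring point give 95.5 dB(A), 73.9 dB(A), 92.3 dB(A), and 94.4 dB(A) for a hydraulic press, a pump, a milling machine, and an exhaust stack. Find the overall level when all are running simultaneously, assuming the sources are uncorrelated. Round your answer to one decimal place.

Incoherent sources combine by intensity addition: L_total = 10·log₁₀(Σ 10^(L_i/10)).
Σ 10^(L/10) = 10^(95.5/10) + 10^(73.9/10) + 10^(92.3/10) + 10^(94.4/10) = 8.025e+09.
L_total = 10·log₁₀(8.025e+09) = 99.04 dB(A).

99.0 dB(A)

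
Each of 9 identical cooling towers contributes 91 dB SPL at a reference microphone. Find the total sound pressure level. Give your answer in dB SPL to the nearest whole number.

L_total = L₁ + 10·log₁₀ N for N identical incoherent sources.
L_total = 91 + 10·log₁₀(9) = 91 + 9.542 = 100.54 dB SPL.

101 dB SPL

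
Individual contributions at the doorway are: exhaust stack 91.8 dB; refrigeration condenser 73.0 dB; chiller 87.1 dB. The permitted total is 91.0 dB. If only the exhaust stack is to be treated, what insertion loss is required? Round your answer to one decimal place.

3.2 dB

Everything except the exhaust stack sums to 10^(73.0/10) + 10^(87.1/10) = 5.328e+08 in linear terms, 87.27 dB.
To meet 91.0 dB overall, the treated exhaust stack may contribute at most 10^(91.0/10) − 5.328e+08 = 7.261e+08, i.e. 88.61 dB.
So the exhaust stack must be reduced from 91.8 to 88.61 dB: IL = 3.19 dB.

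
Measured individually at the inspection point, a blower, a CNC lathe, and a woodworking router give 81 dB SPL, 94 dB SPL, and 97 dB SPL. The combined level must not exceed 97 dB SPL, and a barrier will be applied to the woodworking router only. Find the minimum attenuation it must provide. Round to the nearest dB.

The untreated sources together contribute 10^(81/10) + 10^(94/10) = 2.638e+09, i.e. 94.21 dB SPL.
To meet 97 dB SPL overall, the treated woodworking router may contribute at most 10^(97/10) − 2.638e+09 = 2.374e+09, i.e. 93.75 dB SPL.
Required insertion loss = 97 − 93.75 = 3.25 dB.

3 dB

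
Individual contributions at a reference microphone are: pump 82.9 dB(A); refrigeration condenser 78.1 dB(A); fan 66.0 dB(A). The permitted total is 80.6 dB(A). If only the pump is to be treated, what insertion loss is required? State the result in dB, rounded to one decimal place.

6.2 dB

Everything except the pump sums to 10^(78.1/10) + 10^(66.0/10) = 6.855e+07 in linear terms, 78.36 dB(A).
The limit corresponds to 10^(80.6/10) = 1.148e+08; subtracting the fixed part leaves 4.627e+07 for the pump, i.e. 76.65 dB(A).
So the pump must be reduced from 82.9 to 76.65 dB(A): IL = 6.25 dB.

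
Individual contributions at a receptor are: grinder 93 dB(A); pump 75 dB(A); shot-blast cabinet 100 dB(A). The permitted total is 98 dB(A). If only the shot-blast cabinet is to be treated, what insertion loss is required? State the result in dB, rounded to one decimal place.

3.7 dB

Everything except the shot-blast cabinet sums to 10^(93/10) + 10^(75/10) = 2.027e+09 in linear terms, 93.07 dB(A).
To meet 98 dB(A) overall, the treated shot-blast cabinet may contribute at most 10^(98/10) − 2.027e+09 = 4.283e+09, i.e. 96.32 dB(A).
So the shot-blast cabinet must be reduced from 100 to 96.32 dB(A): IL = 3.68 dB.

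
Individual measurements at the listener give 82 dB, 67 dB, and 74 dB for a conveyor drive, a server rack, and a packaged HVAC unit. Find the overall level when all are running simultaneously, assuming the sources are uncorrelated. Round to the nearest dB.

For uncorrelated sources the intensities add, so convert each level to linear form, sum, and take 10·log₁₀ of the total.
Σ 10^(L/10) = 10^(82/10) + 10^(67/10) + 10^(74/10) = 1.886e+08.
L_total = 10·log₁₀(1.886e+08) = 82.76 dB.

83 dB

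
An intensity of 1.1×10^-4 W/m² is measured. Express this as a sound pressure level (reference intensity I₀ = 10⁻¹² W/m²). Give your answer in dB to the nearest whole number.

L = 10·log₁₀(I/I₀) = 10·log₁₀(1.1×10^-4/10⁻¹²) = 10·log₁₀(1.1×10^8).
L = 10·(0.0414 + 8) = 80.41 dB.

80 dB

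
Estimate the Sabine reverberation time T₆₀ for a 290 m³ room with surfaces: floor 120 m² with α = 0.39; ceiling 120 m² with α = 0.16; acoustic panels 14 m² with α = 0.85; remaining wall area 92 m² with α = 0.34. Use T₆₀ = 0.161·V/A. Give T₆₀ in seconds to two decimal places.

0.43 s

Summing Sᵢαᵢ: 120·0.39 + 120·0.16 + 14·0.85 + 92·0.34 = 109.18 m².
T₆₀ = 0.161 × 290 / 109.18 = 0.428 s.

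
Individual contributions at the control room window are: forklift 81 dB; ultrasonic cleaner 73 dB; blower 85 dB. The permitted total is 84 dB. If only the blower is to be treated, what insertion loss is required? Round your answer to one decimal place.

Fixed contribution from the other sources: Σ 10^(L/10) = 10^(81/10) + 10^(73/10) = 1.458e+08 (81.64 dB).
The limit corresponds to 10^(84/10) = 2.512e+08; subtracting the fixed part leaves 1.053e+08 for the blower, i.e. 80.23 dB.
So the blower must be reduced from 85 to 80.23 dB: IL = 4.77 dB.

4.8 dB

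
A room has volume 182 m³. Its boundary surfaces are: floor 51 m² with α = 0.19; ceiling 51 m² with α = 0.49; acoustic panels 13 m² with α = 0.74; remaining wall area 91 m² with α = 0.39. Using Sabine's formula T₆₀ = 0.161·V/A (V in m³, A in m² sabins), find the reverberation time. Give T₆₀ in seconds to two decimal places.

A = Σ Sᵢαᵢ = 51·0.19 + 51·0.49 + 13·0.74 + 91·0.39 = 79.79 m².
T₆₀ = 0.161·V/A = 0.161·182/79.79 = 0.367 s.

0.37 s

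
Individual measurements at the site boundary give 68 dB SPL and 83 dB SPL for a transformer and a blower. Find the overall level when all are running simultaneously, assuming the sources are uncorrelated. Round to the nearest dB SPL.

Incoherent sources combine by intensity addition: L_total = 10·log₁₀(Σ 10^(L_i/10)).
Σ 10^(L/10) = 10^(68/10) + 10^(83/10) = 2.058e+08.
L_total = 10·log₁₀(2.058e+08) = 83.14 dB SPL.

83 dB SPL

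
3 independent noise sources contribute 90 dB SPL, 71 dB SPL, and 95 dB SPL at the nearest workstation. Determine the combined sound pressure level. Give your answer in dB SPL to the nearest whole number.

96 dB SPL

For uncorrelated sources the intensities add, so convert each level to linear form, sum, and take 10·log₁₀ of the total.
Σ 10^(L/10) = 10^(90/10) + 10^(71/10) + 10^(95/10) = 4.175e+09.
L_total = 10·log₁₀(4.175e+09) = 96.21 dB SPL.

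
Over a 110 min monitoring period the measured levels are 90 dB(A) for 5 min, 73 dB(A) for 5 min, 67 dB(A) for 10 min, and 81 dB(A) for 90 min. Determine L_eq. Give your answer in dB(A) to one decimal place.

L_eq = 10·log₁₀[(1/T)·Σ tᵢ·10^(Lᵢ/10)] with T = 110 min.
Σ tᵢ·10^(Lᵢ/10) = 5·10^(90/10) + 5·10^(73/10) + 10·10^(67/10) + 90·10^(81/10) = 1.648e+10.
L_eq = 10·log₁₀(1.648e+10/110) = 81.76 dB(A).

81.8 dB(A)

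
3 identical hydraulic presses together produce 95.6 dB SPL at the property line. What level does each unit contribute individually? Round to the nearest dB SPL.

Dividing the total intensity by 3 lowers the level by 10·log₁₀ 3 = 4.771 dB: L₁ = 95.6 − 4.771.

91 dB SPL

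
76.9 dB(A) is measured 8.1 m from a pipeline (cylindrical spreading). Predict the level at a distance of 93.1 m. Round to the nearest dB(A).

66 dB(A)

Line-source attenuation: ΔL = 10·log₁₀(r₂/r₁) = 10·log₁₀(93.1/8.1) = 10.605 dB.
L₂ = 76.9 − 10·log₁₀(93.1/8.1) = 76.9 − 10.605 = 66.30 dB(A).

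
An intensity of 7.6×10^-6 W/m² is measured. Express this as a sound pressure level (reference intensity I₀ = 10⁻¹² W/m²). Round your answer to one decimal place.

L = 10·log₁₀(I/I₀) = 10·log₁₀(7.6×10^-6/10⁻¹²) = 10·log₁₀(7.6×10^6).
L = 10·(0.8808 + 6) = 68.81 dB.

68.8 dB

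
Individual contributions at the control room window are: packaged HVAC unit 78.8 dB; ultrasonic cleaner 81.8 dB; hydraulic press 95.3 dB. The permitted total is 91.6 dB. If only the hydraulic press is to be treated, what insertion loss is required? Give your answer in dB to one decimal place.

4.4 dB

The untreated sources together contribute 10^(78.8/10) + 10^(81.8/10) = 2.272e+08, i.e. 83.56 dB.
The limit corresponds to 10^(91.6/10) = 1.445e+09; subtracting the fixed part leaves 1.218e+09 for the hydraulic press, i.e. 90.86 dB.
So the hydraulic press must be reduced from 95.3 to 90.86 dB: IL = 4.44 dB.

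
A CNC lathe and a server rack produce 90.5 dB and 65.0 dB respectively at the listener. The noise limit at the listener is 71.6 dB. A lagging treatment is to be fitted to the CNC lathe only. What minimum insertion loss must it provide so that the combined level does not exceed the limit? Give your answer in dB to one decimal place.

20.0 dB

Everything except the CNC lathe sums to 10^(65.0/10) = 3.162e+06 in linear terms, 65.00 dB.
To meet 71.6 dB overall, the treated CNC lathe may contribute at most 10^(71.6/10) − 3.162e+06 = 1.129e+07, i.e. 70.53 dB.
Required insertion loss = 90.5 − 70.53 = 19.97 dB.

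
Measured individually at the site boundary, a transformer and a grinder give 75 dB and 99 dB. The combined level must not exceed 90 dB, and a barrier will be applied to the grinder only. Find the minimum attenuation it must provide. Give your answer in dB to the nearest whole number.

9 dB

Fixed contribution from the other source: Σ 10^(L/10) = 10^(75/10) = 3.162e+07 (75.00 dB).
To meet 90 dB overall, the treated grinder may contribute at most 10^(90/10) − 3.162e+07 = 9.684e+08, i.e. 89.86 dB.
Required insertion loss = 99 − 89.86 = 9.14 dB.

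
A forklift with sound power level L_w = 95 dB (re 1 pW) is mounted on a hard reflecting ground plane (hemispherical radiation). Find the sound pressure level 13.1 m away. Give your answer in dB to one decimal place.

Free-field hemispherical radiation: L_p = L_w − 10·log₁₀(2π·r²), r = 13.1 m.
2π·r² = 1078 m², 10·log₁₀ of that is 30.327 dB.
L_p = 95 − 30.327 = 64.67 dB.

64.7 dB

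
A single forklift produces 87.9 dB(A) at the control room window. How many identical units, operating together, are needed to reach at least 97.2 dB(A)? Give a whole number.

9

Need L₁ + 10·log₁₀ N ≥ 97.2, i.e. log₁₀ N ≥ 0.93.
N ≥ 10^(9.3/10) = 8.511, so N = 9.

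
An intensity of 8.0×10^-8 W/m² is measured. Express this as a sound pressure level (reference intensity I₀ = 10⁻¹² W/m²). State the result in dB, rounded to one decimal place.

49.0 dB

L = 10·log₁₀(I/I₀) = 10·log₁₀(8.0×10^-8/10⁻¹²) = 10·log₁₀(8.0×10^4).
L = 10·(0.9031 + 4) = 49.03 dB.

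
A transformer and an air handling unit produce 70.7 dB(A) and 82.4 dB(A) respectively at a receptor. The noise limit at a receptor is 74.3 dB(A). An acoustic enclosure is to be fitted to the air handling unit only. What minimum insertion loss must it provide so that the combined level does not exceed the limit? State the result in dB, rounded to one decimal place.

10.6 dB

Fixed contribution from the other source: Σ 10^(L/10) = 10^(70.7/10) = 1.175e+07 (70.70 dB(A)).
To meet 74.3 dB(A) overall, the treated air handling unit may contribute at most 10^(74.3/10) − 1.175e+07 = 1.517e+07, i.e. 71.81 dB(A).
Required insertion loss = 82.4 − 71.81 = 10.59 dB.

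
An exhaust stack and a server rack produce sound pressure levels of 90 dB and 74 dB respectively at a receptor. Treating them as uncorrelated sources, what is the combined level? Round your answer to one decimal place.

Incoherent sources combine by intensity addition: L_total = 10·log₁₀(Σ 10^(L_i/10)).
Σ 10^(L/10) = 10^(90/10) + 10^(74/10) = 1.025e+09.
L_total = 10·log₁₀(1.025e+09) = 90.11 dB.

90.1 dB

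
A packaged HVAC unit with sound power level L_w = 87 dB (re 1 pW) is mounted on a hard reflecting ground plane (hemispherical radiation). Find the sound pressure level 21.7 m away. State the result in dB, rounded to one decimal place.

L_p = L_w − 10·log₁₀(2π·r²) with r = 21.7 m.
2π·r² = 2959 m², 10·log₁₀ of that is 34.711 dB.
L_p = 87 − 34.711 = 52.29 dB.

52.3 dB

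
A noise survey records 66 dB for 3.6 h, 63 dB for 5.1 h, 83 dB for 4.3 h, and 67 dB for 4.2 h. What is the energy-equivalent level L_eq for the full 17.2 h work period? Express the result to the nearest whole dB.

77 dB

Weight each interval's intensity by its duration and average over T = 17.2 h:
Σ tᵢ·10^(Lᵢ/10) = 3.6·10^(66/10) + 5.1·10^(63/10) + 4.3·10^(83/10) + 4.2·10^(67/10) = 9.035e+08.
L_eq = 10·log₁₀(9.035e+08/17.2) = 77.20 dB.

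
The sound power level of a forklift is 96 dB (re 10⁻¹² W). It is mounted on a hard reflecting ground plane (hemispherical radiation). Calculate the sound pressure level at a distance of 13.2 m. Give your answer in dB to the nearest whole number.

The power spreads over a hemisphere of area 2π·r², so L_p = L_w − 10·log₁₀(2π·r²).
2π·r² = 1095 m², 10·log₁₀ of that is 30.393 dB.
L_p = 96 − 30.393 = 65.61 dB.

66 dB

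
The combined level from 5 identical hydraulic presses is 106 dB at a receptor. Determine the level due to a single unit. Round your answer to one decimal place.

99.0 dB

5 equal contributions raise the level by 10·log₁₀ 5 = 6.990 dB, so each unit alone gives 106 − 6.990.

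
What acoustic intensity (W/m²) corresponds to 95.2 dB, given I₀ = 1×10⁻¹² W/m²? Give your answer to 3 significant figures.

0.00331 W/m²

I/I₀ = 10^(95.2/10) = 3.311e+09, so I = 3.311e+09 × 10⁻¹² W/m².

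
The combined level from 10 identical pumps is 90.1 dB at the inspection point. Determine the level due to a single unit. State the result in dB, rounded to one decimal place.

80.1 dB

10 equal contributions raise the level by 10·log₁₀ 10 = 10.000 dB, so each unit alone gives 90.1 − 10.000.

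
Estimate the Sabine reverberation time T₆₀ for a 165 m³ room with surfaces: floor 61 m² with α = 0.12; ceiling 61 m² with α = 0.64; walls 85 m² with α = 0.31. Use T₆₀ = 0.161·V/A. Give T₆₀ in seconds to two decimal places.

0.37 s

A = Σ Sᵢαᵢ = 61·0.12 + 61·0.64 + 85·0.31 = 72.71 m².
T₆₀ = 0.161·V/A = 0.161·165/72.71 = 0.365 s.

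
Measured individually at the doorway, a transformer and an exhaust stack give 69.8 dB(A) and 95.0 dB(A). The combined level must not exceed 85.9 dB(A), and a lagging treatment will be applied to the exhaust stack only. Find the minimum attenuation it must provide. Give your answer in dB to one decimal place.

9.2 dB

Fixed contribution from the other source: Σ 10^(L/10) = 10^(69.8/10) = 9.550e+06 (69.80 dB(A)).
The limit corresponds to 10^(85.9/10) = 3.890e+08; subtracting the fixed part leaves 3.795e+08 for the exhaust stack, i.e. 85.79 dB(A).
Required insertion loss = 95.0 − 85.79 = 9.21 dB.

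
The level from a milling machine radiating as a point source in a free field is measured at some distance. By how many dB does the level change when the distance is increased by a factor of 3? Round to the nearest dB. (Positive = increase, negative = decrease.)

With spherical spreading the level changes by −20·log₁₀(r₂/r₁).
ΔL = −20·log₁₀(3) = -9.54 dB.

-10 dB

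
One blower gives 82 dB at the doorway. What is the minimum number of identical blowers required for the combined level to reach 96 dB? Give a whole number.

26

Need L₁ + 10·log₁₀ N ≥ 96, i.e. log₁₀ N ≥ 1.40.
N ≥ 10^(14.0/10) = 25.119, so N = 26.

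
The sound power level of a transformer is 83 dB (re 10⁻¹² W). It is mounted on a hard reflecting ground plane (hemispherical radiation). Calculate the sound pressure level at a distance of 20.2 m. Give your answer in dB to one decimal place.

48.9 dB

Free-field hemispherical radiation: L_p = L_w − 10·log₁₀(2π·r²), r = 20.2 m.
2π·r² = 2564 m², 10·log₁₀ of that is 34.089 dB.
L_p = 83 − 34.089 = 48.91 dB.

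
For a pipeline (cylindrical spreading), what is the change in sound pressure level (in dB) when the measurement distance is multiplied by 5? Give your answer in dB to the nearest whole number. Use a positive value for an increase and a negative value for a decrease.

Line-source spreading: ΔL = −10·log₁₀(r₂/r₁).
ΔL = −10·log₁₀(5) = -6.99 dB.

-7 dB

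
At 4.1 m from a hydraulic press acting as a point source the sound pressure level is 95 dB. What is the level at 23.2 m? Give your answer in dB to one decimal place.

Spherical spreading from a point source gives a 20·log₁₀(r₂/r₁) drop.
L₂ = 95 − 20·log₁₀(23.2/4.1) = 95 − 15.054 = 79.95 dB.

79.9 dB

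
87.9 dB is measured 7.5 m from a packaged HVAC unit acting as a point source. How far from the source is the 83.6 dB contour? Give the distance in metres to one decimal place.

12.3 m

Point-source spreading drops the level by 20·log₁₀(r₂/r₁); inverting, r₂/r₁ = 10^(ΔL/20).
r₂ = 7.5·10^((87.9−83.6)/20) = 7.5·10^(4.3/20) = 12.30 m.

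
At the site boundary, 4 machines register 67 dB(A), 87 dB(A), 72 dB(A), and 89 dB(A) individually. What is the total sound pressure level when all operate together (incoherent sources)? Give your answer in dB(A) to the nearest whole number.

Incoherent sources combine by intensity addition: L_total = 10·log₁₀(Σ 10^(L_i/10)).
Σ 10^(L/10) = 10^(67/10) + 10^(87/10) + 10^(72/10) + 10^(89/10) = 1.316e+09.
L_total = 10·log₁₀(1.316e+09) = 91.19 dB(A).

91 dB(A)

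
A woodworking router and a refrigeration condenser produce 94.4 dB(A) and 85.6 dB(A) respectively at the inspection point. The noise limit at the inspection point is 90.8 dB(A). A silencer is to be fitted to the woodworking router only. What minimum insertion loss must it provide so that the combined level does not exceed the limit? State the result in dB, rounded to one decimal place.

5.2 dB

Fixed contribution from the other source: Σ 10^(L/10) = 10^(85.6/10) = 3.631e+08 (85.60 dB(A)).
The limit corresponds to 10^(90.8/10) = 1.202e+09; subtracting the fixed part leaves 8.392e+08 for the woodworking router, i.e. 89.24 dB(A).
So the woodworking router must be reduced from 94.4 to 89.24 dB(A): IL = 5.16 dB.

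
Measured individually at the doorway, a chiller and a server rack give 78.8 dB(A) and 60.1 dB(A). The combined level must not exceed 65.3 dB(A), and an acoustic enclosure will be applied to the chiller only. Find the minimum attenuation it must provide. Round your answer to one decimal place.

15.1 dB

Fixed contribution from the other source: Σ 10^(L/10) = 10^(60.1/10) = 1.023e+06 (60.10 dB(A)).
The limit corresponds to 10^(65.3/10) = 3.388e+06; subtracting the fixed part leaves 2.365e+06 for the chiller, i.e. 63.74 dB(A).
Required insertion loss = 78.8 − 63.74 = 15.06 dB.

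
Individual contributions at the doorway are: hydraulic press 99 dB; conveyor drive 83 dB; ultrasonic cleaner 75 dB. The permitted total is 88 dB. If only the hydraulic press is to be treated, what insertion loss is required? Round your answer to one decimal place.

13.0 dB

The untreated sources together contribute 10^(83/10) + 10^(75/10) = 2.311e+08, i.e. 83.64 dB.
The limit corresponds to 10^(88/10) = 6.310e+08; subtracting the fixed part leaves 3.998e+08 for the hydraulic press, i.e. 86.02 dB.
Required insertion loss = 99 − 86.02 = 12.98 dB.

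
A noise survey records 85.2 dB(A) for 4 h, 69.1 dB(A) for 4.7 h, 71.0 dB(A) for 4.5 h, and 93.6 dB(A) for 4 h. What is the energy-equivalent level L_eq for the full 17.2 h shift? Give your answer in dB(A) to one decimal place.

Weight each interval's intensity by its duration and average over T = 17.2 h:
Σ tᵢ·10^(Lᵢ/10) = 4·10^(85.2/10) + 4.7·10^(69.1/10) + 4.5·10^(71.0/10) + 4·10^(93.6/10) = 1.058e+10.
L_eq = 10·log₁₀(1.058e+10/17.2) = 87.89 dB(A).

87.9 dB(A)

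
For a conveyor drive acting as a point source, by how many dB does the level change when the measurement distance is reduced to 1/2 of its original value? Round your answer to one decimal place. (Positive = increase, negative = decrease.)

With spherical spreading the level changes by −20·log₁₀(r₂/r₁).
ΔL = −20·log₁₀(0.5) = +6.02 dB.

+6.0 dB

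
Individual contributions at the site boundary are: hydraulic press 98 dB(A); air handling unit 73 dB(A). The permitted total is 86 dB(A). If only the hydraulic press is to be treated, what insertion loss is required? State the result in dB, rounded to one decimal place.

12.2 dB

Fixed contribution from the other source: Σ 10^(L/10) = 10^(73/10) = 1.995e+07 (73.00 dB(A)).
To meet 86 dB(A) overall, the treated hydraulic press may contribute at most 10^(86/10) − 1.995e+07 = 3.782e+08, i.e. 85.78 dB(A).
So the hydraulic press must be reduced from 98 to 85.78 dB(A): IL = 12.22 dB.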